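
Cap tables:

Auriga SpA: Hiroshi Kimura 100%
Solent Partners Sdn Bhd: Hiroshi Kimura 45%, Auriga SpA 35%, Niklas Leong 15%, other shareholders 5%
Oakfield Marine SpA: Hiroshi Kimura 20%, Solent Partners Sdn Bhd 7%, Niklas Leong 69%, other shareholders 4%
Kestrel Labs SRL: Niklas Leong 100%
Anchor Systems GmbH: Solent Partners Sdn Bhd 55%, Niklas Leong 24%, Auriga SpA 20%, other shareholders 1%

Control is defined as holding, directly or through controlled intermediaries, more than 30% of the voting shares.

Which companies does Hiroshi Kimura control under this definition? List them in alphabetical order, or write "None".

Anchor Systems GmbH, Auriga SpA, Solent Partners Sdn Bhd

Hiroshi holds 100% of Auriga, so Hiroshi controls Auriga.
Hiroshi and Auriga together hold 45% + 35% = 80% of Solent, so Hiroshi controls Solent.
Solent and Auriga together hold 55% + 20% = 75% of Anchor, so Hiroshi controls Anchor.
No other company's threshold is met.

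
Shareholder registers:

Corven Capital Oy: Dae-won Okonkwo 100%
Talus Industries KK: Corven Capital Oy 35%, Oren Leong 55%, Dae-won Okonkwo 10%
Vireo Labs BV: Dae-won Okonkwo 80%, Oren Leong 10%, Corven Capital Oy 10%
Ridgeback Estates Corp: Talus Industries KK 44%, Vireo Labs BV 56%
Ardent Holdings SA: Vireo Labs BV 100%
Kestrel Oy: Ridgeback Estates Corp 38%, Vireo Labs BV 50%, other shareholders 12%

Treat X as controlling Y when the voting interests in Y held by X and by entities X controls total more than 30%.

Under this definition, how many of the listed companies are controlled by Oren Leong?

Oren holds 55% of Talus, so Oren controls Talus.
Talus holds 44% of Ridgeback, so Oren controls Ridgeback.
Ridgeback holds 38% of Kestrel, so Oren controls Kestrel.
No other company's threshold is met.
Oren controls 3 companies.

3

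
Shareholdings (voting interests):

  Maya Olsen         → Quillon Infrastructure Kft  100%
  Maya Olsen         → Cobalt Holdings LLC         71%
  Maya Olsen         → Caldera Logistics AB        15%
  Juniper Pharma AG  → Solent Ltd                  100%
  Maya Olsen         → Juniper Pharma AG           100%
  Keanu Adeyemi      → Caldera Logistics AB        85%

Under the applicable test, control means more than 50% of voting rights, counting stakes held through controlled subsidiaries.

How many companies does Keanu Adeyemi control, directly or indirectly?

1

Keanu holds 85% of Caldera, so Keanu controls Caldera.
No other company's threshold is met.
Keanu controls 1 company.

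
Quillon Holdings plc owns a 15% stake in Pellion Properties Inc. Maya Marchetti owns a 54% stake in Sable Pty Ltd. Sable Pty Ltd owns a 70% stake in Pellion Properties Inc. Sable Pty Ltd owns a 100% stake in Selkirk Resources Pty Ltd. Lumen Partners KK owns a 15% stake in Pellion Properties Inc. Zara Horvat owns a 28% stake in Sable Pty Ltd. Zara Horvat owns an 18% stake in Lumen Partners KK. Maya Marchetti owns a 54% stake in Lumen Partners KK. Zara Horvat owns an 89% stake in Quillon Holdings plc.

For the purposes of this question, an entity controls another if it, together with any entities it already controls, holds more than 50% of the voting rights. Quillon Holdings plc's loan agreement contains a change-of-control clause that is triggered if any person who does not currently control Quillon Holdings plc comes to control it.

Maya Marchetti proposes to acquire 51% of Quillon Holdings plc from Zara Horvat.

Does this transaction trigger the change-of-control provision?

Yes

The purchase adds only to Maya's holdings (Zara's stake shrinks), so Maya is the only person who could newly come to control Quillon.
Maya holds 54% of Sable, so Maya controls Sable.
Maya holds 54% of Lumen, so Maya controls Lumen.
Sable holds 100% of Selkirk, so Maya controls Selkirk.
Sable and Lumen together hold 70% + 15% = 85% of Pellion, so Maya controls Pellion.
Neither Maya nor any entity Maya controls holds any voting interest in Quillon.
So before the transaction, Maya does not control Quillon.
After the purchase, Maya holds 51% of Quillon directly, and Zara's stake falls to 38%.
Maya holds 51% of Quillon, so Maya controls Quillon.
Maya did not control Quillon before and does after, so the clause is triggered.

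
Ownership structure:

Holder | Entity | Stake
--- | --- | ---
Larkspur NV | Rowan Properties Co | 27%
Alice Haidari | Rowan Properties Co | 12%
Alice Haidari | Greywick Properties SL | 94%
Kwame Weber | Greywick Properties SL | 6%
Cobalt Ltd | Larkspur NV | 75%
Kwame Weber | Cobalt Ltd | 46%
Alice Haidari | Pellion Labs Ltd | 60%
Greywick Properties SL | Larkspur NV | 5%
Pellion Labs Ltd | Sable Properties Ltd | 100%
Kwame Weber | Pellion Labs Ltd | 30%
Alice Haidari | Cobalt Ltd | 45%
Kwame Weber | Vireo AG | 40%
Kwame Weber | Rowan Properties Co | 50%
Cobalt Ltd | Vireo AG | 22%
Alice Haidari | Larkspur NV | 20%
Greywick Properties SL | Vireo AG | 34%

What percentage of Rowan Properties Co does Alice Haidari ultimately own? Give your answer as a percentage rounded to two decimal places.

27.78%

Alice reaches Rowan along 4 paths.
Direct stake: 12% = 12%.
Via Larkspur: 20% × 27% = 5.4%.
Via Cobalt → Larkspur: 45% × 75% × 27% = 9.1125%.
Via Greywick → Larkspur: 94% × 5% × 27% = 1.269%.
Total: 12% + 5.4% + 9.1125% + 1.269% = 27.7815%.
Rounded: 27.78%.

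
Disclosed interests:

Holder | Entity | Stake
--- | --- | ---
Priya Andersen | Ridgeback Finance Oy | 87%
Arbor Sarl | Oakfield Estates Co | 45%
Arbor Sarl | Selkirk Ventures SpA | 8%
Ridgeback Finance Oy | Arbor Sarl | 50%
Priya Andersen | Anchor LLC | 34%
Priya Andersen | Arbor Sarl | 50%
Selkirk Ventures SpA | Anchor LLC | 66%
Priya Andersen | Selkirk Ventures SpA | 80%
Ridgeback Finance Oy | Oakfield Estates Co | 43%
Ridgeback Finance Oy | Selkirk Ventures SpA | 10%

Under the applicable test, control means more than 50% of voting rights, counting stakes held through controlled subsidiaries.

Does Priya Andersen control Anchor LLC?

Priya holds 87% of Ridgeback, so Priya controls Ridgeback.
Priya and Ridgeback together hold 50% + 50% = 100% of Arbor, so Priya controls Arbor.
Ridgeback and Priya and Arbor together hold 10% + 80% + 8% = 98% of Selkirk, so Priya controls Selkirk.
Priya and Selkirk together hold 34% + 66% = 100% of Anchor, so Priya controls Anchor.

Yes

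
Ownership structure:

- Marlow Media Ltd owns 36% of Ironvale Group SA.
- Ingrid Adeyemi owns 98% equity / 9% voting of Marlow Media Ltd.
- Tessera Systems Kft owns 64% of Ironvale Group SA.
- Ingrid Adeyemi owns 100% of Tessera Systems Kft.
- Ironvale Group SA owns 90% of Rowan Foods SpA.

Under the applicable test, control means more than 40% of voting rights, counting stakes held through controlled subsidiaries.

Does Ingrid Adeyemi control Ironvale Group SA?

Yes

Ingrid holds 100% of Tessera, so Ingrid controls Tessera.
Tessera holds 64% of Ironvale, so Ingrid controls Ironvale.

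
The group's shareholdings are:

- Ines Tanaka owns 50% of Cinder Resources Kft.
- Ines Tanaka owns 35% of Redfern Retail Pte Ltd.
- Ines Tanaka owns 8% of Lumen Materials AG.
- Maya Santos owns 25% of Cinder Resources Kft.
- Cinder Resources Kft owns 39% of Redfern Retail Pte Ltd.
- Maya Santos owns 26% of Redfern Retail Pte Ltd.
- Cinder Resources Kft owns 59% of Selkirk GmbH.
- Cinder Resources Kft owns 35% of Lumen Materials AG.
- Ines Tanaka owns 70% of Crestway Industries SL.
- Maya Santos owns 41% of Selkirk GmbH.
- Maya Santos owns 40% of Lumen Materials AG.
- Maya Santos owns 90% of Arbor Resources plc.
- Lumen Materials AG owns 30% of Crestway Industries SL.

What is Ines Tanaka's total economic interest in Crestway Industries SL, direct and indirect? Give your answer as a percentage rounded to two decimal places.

77.65%

Ines reaches Crestway along 3 paths.
Via Lumen: 8% × 30% = 2.4%.
Via Cinder → Lumen: 50% × 35% × 30% = 5.25%.
Direct stake: 70% = 70%.
Total: 2.4% + 5.25% + 70% = 77.65%.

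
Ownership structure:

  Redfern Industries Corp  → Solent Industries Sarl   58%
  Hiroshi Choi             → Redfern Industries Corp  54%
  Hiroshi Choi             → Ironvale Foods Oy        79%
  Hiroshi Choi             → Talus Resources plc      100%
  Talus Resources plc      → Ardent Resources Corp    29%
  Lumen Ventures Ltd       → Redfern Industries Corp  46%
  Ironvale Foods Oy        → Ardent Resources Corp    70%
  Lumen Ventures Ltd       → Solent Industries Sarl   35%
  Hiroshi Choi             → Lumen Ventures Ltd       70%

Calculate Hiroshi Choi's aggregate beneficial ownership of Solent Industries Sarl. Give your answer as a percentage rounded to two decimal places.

74.50%

Hiroshi reaches Solent along 3 paths.
Via Redfern: 54% × 58% = 31.32%.
Via Lumen → Redfern: 70% × 46% × 58% = 18.676%.
Via Lumen: 70% × 35% = 24.5%.
Total: 31.32% + 18.676% + 24.5% = 74.496%.
Rounded: 74.50%.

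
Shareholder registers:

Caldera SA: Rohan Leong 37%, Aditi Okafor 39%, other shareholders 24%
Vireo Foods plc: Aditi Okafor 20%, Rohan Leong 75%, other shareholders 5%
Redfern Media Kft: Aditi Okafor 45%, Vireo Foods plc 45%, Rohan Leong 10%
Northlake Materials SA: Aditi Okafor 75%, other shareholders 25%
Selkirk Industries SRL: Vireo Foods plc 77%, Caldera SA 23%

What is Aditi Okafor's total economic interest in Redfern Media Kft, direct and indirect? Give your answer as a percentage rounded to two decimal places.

Aditi reaches Redfern along 2 paths.
Direct stake: 45% = 45%.
Via Vireo: 20% × 45% = 9%.
Total: 45% + 9% = 54%.
Rounded: 54.00%.

54.00%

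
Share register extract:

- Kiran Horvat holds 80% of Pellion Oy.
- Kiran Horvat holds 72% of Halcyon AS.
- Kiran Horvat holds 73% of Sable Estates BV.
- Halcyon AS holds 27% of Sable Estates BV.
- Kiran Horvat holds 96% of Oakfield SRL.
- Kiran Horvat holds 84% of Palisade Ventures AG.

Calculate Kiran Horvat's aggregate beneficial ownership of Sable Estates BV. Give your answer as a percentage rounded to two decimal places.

92.44%

Kiran reaches Sable along 2 paths.
Via Halcyon: 72% × 27% = 19.44%.
Direct stake: 73% = 73%.
Total: 19.44% + 73% = 92.44%.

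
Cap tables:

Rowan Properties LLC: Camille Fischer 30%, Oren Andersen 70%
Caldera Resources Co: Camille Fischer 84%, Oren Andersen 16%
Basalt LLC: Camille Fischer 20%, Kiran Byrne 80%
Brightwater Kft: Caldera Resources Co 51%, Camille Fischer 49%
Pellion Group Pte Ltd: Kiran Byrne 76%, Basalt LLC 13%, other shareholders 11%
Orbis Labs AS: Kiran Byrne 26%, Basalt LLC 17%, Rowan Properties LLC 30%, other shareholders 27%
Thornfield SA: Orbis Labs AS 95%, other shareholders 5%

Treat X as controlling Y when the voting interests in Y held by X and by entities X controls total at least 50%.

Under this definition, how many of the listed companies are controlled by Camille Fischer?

2

Camille holds 84% of Caldera, so Camille controls Caldera.
Caldera and Camille together hold 51% + 49% = 100% of Brightwater, so Camille controls Brightwater.
No other company's threshold is met.
Camille controls 2 companies.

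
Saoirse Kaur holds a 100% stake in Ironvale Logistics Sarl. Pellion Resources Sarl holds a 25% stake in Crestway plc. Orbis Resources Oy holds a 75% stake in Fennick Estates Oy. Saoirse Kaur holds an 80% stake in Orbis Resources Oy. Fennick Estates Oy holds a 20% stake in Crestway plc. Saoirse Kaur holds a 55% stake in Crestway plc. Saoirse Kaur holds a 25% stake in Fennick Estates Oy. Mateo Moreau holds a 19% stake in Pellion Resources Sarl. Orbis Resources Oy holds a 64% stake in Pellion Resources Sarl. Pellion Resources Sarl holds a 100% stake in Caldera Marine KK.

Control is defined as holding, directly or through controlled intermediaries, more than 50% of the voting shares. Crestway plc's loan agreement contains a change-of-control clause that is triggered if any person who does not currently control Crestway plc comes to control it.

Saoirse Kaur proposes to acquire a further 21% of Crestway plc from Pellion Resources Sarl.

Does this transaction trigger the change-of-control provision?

The purchase adds only to Saoirse's holdings (Pellion's stake shrinks), so Saoirse is the only person who could newly come to control Crestway.
Saoirse holds 80% of Orbis, so Saoirse controls Orbis.
Orbis holds 64% of Pellion, so Saoirse controls Pellion.
Orbis and Saoirse together hold 75% + 25% = 100% of Fennick, so Saoirse controls Fennick.
Pellion and Saoirse and Fennick together hold 25% + 55% + 20% = 100% of Crestway, so Saoirse controls Crestway.
So Saoirse already controls Crestway before the transaction.
After the purchase, Saoirse's direct stake in Crestway rises to 55% + 21% = 76%, and Pellion's stake falls to 4%.
Saoirse controlled Crestway already, so this is not a new person acquiring control; every other person's position is unchanged or reduced.
No new person acquires control, so the clause is not triggered.

No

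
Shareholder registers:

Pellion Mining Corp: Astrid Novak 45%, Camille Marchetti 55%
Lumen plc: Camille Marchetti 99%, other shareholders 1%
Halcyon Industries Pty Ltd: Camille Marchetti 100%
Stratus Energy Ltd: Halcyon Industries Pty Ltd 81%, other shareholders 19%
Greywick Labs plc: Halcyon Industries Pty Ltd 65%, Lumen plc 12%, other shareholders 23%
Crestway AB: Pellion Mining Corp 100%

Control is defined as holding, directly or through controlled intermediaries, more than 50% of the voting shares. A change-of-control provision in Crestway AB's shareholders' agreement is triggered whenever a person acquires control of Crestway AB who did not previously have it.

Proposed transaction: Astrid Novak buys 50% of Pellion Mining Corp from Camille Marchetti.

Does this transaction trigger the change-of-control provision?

Yes

The purchase adds only to Astrid's holdings (Camille's stake shrinks), so Astrid is the only person who could newly come to control Crestway.
Astrid's largest direct stake is 45% in Pellion, which does not meet the threshold, so Astrid controls no company.
Neither Astrid nor any entity Astrid controls holds any voting interest in Crestway.
So before the transaction, Astrid does not control Crestway.
After the purchase, Astrid's direct stake in Pellion rises to 45% + 50% = 95%, and Camille's stake falls to 5%.
Astrid holds 95% of Pellion, so Astrid controls Pellion.
Pellion holds 100% of Crestway, so Astrid controls Crestway.
Astrid did not control Crestway before and does after, so the clause is triggered.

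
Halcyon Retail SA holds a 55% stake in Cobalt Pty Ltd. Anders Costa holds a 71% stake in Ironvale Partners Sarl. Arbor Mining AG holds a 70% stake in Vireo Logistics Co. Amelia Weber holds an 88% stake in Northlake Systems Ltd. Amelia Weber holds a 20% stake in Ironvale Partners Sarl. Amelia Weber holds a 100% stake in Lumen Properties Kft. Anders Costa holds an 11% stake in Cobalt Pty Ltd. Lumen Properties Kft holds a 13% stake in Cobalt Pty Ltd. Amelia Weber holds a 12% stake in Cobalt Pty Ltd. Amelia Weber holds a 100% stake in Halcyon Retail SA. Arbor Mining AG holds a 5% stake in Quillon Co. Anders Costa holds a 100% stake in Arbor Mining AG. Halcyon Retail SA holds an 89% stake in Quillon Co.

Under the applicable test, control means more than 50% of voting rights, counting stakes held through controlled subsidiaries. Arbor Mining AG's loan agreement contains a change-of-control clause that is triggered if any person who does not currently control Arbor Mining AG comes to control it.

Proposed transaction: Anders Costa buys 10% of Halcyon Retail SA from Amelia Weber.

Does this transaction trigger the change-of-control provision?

No

The purchase adds only to Anders's holdings (Amelia's stake shrinks), so Anders is the only person who could newly come to control Arbor.
Anders holds 100% of Arbor, so Anders controls Arbor.
So Anders already controls Arbor before the transaction.
After the purchase, Anders holds 10% of Halcyon directly, and Amelia's stake falls to 90%.
Anders controlled Arbor already, so this is not a new person acquiring control; every other person's position is unchanged or reduced.
No new person acquires control, so the clause is not triggered.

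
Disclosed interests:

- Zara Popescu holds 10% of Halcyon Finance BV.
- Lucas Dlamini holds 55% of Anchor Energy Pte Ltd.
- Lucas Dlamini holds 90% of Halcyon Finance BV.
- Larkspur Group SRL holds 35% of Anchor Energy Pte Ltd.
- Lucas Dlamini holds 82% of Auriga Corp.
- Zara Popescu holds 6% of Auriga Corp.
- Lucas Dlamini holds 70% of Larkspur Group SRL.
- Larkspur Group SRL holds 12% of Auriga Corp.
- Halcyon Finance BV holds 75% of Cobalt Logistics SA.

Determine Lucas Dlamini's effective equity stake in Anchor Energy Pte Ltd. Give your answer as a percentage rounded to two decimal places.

79.50%

Lucas reaches Anchor along 2 paths.
Via Larkspur: 70% × 35% = 24.5%.
Direct stake: 55% = 55%.
Total: 24.5% + 55% = 79.5%.
Rounded: 79.50%.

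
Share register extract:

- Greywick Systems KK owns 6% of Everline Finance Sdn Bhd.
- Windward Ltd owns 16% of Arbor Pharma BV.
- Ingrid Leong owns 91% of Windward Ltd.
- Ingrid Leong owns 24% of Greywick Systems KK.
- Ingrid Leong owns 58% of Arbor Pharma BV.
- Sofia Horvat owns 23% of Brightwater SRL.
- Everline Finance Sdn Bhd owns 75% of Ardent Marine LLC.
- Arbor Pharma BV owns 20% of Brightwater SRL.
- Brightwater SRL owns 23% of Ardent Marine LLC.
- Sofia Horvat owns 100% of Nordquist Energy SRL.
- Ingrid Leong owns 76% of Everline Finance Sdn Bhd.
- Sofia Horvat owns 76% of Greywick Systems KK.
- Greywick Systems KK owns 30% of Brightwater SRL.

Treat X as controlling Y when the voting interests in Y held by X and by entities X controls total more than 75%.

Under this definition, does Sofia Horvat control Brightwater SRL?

No

Sofia holds 76% of Greywick, so Sofia controls Greywick.
Sofia holds 100% of Nordquist, so Sofia controls Nordquist.
In Brightwater, Sofia's side holds only 23% + 30% = 53%, not > 75%.
So Sofia does not control Brightwater.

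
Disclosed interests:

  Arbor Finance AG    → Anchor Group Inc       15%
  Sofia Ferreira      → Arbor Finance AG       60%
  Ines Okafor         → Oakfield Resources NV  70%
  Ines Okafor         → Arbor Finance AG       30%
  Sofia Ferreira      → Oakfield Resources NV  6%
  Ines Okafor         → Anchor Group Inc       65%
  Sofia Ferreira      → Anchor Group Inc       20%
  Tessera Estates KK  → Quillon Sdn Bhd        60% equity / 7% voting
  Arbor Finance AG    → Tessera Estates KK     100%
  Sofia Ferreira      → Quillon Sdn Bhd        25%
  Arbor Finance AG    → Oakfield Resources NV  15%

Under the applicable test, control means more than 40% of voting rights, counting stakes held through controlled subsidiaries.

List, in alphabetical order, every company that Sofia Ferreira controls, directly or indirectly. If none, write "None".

Arbor Finance AG, Tessera Estates KK

Sofia holds 60% of Arbor, so Sofia controls Arbor.
Arbor holds 100% of Tessera, so Sofia controls Tessera.
No other company's threshold is met.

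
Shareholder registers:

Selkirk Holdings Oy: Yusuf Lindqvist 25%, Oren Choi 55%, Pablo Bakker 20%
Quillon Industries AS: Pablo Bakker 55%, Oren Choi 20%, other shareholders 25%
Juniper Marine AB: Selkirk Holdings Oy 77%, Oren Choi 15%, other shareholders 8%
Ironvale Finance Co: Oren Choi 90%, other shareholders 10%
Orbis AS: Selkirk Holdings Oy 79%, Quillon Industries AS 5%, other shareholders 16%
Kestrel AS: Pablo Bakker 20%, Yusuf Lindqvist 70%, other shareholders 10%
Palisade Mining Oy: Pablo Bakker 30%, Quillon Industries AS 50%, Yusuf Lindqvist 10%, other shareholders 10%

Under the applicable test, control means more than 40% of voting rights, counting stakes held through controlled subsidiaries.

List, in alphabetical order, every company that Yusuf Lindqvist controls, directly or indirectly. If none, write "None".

Yusuf holds 70% of Kestrel, so Yusuf controls Kestrel.
No other company's threshold is met.

Kestrel AS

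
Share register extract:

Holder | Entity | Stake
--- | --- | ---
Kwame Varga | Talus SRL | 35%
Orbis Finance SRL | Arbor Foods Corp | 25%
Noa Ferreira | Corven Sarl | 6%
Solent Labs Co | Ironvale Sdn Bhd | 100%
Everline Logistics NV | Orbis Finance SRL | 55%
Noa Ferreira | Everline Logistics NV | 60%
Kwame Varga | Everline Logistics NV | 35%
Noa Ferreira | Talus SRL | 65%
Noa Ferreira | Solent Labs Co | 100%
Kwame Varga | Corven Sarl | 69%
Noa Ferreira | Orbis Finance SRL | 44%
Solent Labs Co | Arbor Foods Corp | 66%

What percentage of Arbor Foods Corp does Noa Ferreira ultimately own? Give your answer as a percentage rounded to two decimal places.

Noa reaches Arbor along 3 paths.
Via Solent: 100% × 66% = 66%.
Via Everline → Orbis: 60% × 55% × 25% = 8.25%.
Via Orbis: 44% × 25% = 11%.
Total: 66% + 8.25% + 11% = 85.25%.

85.25%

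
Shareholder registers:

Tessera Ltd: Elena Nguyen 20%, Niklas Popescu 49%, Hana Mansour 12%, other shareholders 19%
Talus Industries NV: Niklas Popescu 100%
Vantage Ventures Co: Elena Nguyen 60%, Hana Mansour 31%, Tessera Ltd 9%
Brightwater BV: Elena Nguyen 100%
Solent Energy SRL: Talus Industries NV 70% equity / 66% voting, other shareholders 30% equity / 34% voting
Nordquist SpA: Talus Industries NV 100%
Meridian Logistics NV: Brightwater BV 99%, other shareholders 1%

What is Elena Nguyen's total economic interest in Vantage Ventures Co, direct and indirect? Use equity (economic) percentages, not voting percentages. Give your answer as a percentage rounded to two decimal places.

Elena reaches Vantage along 2 paths.
Direct stake: 60% = 60%.
Via Tessera: 20% × 9% = 1.8%.
Total: 60% + 1.8% = 61.8%.
Rounded: 61.80%.

61.80%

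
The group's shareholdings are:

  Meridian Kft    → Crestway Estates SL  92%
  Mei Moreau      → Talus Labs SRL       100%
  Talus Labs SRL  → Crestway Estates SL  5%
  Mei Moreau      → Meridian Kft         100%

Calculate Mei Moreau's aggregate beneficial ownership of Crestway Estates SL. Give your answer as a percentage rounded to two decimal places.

97.00%

Mei reaches Crestway along 2 paths.
Via Meridian: 100% × 92% = 92%.
Via Talus: 100% × 5% = 5%.
Total: 92% + 5% = 97%.
Rounded: 97.00%.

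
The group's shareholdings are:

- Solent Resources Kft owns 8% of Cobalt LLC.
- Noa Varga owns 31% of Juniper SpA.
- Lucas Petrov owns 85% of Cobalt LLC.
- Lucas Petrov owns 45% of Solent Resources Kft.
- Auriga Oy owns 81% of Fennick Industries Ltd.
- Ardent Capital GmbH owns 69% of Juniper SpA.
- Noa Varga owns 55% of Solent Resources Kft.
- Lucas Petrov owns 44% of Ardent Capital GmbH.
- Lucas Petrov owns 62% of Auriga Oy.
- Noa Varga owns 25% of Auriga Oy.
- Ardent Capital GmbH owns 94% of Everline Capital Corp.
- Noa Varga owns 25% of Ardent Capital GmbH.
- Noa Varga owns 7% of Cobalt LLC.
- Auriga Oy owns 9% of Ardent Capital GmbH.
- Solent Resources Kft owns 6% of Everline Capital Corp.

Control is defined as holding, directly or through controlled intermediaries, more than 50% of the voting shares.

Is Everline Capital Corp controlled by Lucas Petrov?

Lucas holds 62% of Auriga, so Lucas controls Auriga.
Lucas and Auriga together hold 44% + 9% = 53% of Ardent, so Lucas controls Ardent.
Ardent holds 94% of Everline, so Lucas controls Everline.

Yes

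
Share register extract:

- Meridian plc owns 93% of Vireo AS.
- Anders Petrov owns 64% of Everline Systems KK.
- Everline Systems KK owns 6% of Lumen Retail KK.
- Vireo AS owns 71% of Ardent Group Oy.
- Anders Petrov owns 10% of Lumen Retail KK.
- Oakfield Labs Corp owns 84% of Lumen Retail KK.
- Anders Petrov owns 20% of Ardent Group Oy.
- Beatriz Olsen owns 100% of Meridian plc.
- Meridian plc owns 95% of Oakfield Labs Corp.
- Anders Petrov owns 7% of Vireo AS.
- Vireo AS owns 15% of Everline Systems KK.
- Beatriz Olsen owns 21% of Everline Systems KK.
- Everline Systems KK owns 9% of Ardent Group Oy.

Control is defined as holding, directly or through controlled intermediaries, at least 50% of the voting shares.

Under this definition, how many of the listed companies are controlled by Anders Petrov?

1

Anders holds 64% of Everline, so Anders controls Everline.
No other company's threshold is met.
Anders controls 1 company.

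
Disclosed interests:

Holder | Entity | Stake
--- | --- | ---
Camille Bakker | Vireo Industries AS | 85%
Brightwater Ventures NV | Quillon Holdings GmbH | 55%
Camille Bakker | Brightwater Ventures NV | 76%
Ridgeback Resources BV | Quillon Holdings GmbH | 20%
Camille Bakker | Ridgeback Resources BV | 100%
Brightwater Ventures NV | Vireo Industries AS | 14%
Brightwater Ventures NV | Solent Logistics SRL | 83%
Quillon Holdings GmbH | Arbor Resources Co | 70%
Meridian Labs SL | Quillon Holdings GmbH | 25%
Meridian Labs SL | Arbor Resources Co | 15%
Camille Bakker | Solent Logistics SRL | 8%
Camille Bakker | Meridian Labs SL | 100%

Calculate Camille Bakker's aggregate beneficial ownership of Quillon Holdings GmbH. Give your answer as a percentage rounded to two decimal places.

Camille reaches Quillon along 3 paths.
Via Ridgeback: 100% × 20% = 20%.
Via Meridian: 100% × 25% = 25%.
Via Brightwater: 76% × 55% = 41.8%.
Total: 20% + 25% + 41.8% = 86.8%.
Rounded: 86.80%.

86.80%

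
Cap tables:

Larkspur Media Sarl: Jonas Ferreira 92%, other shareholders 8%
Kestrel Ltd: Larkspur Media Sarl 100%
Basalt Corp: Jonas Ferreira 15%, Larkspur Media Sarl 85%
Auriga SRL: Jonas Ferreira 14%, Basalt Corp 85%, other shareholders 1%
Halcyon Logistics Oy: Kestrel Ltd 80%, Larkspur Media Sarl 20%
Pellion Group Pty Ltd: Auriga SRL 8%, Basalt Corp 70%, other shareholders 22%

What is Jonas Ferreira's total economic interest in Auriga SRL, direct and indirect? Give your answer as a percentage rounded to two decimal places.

93.22%

Jonas reaches Auriga along 3 paths.
Direct stake: 14% = 14%.
Via Basalt: 15% × 85% = 12.75%.
Via Larkspur → Basalt: 92% × 85% × 85% = 66.47%.
Total: 14% + 12.75% + 66.47% = 93.22%.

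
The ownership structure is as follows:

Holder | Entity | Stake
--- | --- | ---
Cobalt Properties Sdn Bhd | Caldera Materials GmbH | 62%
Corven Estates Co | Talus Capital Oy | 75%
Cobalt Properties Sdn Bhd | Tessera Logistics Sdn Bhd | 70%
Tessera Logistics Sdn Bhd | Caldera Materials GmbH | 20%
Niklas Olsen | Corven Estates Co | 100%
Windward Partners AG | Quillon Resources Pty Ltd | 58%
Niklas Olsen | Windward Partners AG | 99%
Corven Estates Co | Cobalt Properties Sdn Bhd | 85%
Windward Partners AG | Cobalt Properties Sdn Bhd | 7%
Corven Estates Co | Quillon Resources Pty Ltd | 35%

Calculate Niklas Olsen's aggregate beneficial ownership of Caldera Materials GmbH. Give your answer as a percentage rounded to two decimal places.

69.87%

Niklas reaches Caldera along 4 paths.
Via Corven → Cobalt → Tessera: 100% × 85% × 70% × 20% = 11.9%.
Via Windward → Cobalt → Tessera: 99% × 7% × 70% × 20% = 0.9702%.
Via Corven → Cobalt: 100% × 85% × 62% = 52.7%.
Via Windward → Cobalt: 99% × 7% × 62% = 4.2966%.
Total: 11.9% + 0.9702% + 52.7% + 4.2966% = 69.8668%.
Rounded: 69.87%.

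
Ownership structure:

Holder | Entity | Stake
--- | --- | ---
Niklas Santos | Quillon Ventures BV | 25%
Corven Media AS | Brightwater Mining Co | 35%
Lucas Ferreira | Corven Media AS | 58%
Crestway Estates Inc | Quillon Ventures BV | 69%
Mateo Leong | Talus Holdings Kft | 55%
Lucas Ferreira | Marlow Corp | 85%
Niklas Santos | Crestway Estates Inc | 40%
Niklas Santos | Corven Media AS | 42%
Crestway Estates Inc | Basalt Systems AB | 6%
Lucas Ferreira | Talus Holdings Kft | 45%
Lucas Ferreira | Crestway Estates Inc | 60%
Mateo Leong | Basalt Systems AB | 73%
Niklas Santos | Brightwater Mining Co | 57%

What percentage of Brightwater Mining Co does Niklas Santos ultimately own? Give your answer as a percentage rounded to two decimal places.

71.70%

Niklas reaches Brightwater along 2 paths.
Via Corven: 42% × 35% = 14.7%.
Direct stake: 57% = 57%.
Total: 14.7% + 57% = 71.7%.
Rounded: 71.70%.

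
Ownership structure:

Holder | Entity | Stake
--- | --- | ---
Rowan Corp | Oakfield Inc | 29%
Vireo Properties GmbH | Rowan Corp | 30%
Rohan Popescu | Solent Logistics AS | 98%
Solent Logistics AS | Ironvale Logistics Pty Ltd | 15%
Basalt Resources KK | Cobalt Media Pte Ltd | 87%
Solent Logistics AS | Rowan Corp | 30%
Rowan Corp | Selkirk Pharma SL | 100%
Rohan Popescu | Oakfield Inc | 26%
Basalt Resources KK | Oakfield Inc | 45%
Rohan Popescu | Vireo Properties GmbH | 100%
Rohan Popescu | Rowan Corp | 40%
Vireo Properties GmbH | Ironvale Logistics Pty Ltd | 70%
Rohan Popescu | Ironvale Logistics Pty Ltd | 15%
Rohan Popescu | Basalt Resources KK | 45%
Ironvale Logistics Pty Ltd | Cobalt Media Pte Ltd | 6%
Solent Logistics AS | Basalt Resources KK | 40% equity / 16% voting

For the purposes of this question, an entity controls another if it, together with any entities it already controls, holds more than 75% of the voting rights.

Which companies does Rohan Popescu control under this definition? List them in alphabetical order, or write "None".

Ironvale Logistics Pty Ltd, Rowan Corp, Selkirk Pharma SL, Solent Logistics AS, Vireo Properties GmbH

Rohan holds 100% of Vireo, so Rohan controls Vireo.
Rohan holds 98% of Solent, so Rohan controls Solent.
Solent and Rohan and Vireo together hold 30% + 40% + 30% = 100% of Rowan, so Rohan controls Rowan.
Rohan and Vireo and Solent together hold 15% + 70% + 15% = 100% of Ironvale, so Rohan controls Ironvale.
Rowan holds 100% of Selkirk, so Rohan controls Selkirk.
No other company's threshold is met.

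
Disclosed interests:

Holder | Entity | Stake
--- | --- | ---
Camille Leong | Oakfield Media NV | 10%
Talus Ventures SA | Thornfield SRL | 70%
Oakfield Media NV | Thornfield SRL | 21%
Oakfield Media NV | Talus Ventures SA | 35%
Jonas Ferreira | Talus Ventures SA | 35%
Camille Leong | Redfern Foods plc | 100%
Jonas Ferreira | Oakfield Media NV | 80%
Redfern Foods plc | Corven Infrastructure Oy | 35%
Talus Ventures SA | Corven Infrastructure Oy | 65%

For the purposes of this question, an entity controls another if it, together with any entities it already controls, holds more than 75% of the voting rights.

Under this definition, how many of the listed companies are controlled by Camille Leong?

Camille holds 100% of Redfern, so Camille controls Redfern.
No other company's threshold is met.
Camille controls 1 company.

1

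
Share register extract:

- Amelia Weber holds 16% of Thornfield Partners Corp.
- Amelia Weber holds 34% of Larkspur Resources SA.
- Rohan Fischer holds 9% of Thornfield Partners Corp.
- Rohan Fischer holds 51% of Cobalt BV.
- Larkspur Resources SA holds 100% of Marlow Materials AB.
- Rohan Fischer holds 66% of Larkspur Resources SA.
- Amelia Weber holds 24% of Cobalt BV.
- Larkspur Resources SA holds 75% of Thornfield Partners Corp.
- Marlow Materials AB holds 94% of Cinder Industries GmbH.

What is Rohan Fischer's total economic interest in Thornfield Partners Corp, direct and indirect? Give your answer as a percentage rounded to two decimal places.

58.50%

Rohan reaches Thornfield along 2 paths.
Via Larkspur: 66% × 75% = 49.5%.
Direct stake: 9% = 9%.
Total: 49.5% + 9% = 58.5%.
Rounded: 58.50%.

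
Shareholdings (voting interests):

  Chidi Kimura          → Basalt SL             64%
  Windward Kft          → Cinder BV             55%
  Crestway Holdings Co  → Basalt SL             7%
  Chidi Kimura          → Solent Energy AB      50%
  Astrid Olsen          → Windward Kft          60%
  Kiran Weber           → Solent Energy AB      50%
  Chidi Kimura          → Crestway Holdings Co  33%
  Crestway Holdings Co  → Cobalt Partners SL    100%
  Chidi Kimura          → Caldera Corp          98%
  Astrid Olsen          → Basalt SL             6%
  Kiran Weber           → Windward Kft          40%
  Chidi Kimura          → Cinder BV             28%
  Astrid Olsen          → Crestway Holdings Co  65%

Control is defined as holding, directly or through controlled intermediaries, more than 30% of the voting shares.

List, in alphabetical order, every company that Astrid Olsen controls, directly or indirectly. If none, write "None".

Astrid holds 65% of Crestway, so Astrid controls Crestway.
Astrid holds 60% of Windward, so Astrid controls Windward.
Crestway holds 100% of Cobalt, so Astrid controls Cobalt.
Windward holds 55% of Cinder, so Astrid controls Cinder.
No other company's threshold is met.

Cinder BV, Cobalt Partners SL, Crestway Holdings Co, Windward Kft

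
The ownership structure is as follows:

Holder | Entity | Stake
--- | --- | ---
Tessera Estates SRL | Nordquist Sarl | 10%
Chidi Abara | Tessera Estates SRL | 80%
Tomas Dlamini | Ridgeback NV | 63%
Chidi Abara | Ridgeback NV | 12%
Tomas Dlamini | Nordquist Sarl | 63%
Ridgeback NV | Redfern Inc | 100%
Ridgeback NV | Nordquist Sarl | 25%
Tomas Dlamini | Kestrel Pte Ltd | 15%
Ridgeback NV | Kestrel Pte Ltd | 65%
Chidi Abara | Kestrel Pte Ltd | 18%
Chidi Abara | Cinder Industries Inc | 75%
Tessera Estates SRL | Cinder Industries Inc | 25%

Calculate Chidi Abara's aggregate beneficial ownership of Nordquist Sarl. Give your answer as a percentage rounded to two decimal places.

Chidi reaches Nordquist along 2 paths.
Via Tessera: 80% × 10% = 8%.
Via Ridgeback: 12% × 25% = 3%.
Total: 8% + 3% = 11%.
Rounded: 11.00%.

11.00%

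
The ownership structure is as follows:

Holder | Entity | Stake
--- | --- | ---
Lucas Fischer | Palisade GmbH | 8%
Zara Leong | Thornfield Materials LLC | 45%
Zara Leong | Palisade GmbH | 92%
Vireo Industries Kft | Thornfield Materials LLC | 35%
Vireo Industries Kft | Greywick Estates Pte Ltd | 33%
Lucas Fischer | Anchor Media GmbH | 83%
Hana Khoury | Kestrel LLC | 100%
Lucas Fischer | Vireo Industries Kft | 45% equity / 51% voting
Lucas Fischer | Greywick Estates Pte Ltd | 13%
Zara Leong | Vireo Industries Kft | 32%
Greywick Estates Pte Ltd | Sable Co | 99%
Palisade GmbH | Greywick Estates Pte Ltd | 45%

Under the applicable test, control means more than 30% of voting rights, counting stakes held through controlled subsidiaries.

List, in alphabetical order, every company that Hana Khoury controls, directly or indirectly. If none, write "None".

Hana holds 100% of Kestrel, so Hana controls Kestrel.
No other company's threshold is met.

Kestrel LLC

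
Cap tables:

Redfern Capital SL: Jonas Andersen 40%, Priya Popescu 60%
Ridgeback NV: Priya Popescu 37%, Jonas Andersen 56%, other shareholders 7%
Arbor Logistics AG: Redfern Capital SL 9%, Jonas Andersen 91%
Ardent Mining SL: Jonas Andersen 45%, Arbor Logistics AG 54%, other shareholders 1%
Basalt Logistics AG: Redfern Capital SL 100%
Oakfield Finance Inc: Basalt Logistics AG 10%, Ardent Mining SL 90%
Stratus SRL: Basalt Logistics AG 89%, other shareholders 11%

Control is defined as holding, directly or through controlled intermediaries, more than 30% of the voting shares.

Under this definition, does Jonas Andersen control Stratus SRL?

Jonas holds 40% of Redfern, so Jonas controls Redfern.
Redfern holds 100% of Basalt, so Jonas controls Basalt.
Basalt holds 89% of Stratus, so Jonas controls Stratus.

Yes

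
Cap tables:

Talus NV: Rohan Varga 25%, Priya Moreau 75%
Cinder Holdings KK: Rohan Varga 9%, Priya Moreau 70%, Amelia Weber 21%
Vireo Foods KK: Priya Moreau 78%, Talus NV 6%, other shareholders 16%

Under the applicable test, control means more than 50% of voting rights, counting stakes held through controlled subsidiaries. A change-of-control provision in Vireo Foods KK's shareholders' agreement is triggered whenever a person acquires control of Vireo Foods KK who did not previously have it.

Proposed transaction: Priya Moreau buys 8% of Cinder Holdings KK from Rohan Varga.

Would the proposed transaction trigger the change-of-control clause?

The purchase adds only to Priya's holdings (Rohan's stake shrinks), so Priya is the only person who could newly come to control Vireo.
Priya holds 75% of Talus, so Priya controls Talus.
Priya and Talus together hold 78% + 6% = 84% of Vireo, so Priya controls Vireo.
So Priya already controls Vireo before the transaction.
After the purchase, Priya's direct stake in Cinder rises to 70% + 8% = 78%, and Rohan's stake falls to 1%.
Priya controlled Vireo already, so this is not a new person acquiring control; every other person's position is unchanged or reduced.
No new person acquires control, so the clause is not triggered.

No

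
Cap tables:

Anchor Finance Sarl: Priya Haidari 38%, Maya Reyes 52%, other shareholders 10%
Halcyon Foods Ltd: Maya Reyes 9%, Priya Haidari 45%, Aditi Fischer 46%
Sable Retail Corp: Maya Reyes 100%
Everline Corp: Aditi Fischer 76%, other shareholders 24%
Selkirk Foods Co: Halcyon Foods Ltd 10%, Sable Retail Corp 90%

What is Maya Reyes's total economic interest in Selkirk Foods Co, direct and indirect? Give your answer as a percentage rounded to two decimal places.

Maya reaches Selkirk along 2 paths.
Via Halcyon: 9% × 10% = 0.9%.
Via Sable: 100% × 90% = 90%.
Total: 0.9% + 90% = 90.9%.
Rounded: 90.90%.

90.90%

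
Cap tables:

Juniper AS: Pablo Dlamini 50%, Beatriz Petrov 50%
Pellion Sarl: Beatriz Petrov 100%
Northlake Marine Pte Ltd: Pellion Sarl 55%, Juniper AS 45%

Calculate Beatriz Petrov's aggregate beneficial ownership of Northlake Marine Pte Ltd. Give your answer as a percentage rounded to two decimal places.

77.50%

Beatriz reaches Northlake along 2 paths.
Via Pellion: 100% × 55% = 55%.
Via Juniper: 50% × 45% = 22.5%.
Total: 55% + 22.5% = 77.5%.
Rounded: 77.50%.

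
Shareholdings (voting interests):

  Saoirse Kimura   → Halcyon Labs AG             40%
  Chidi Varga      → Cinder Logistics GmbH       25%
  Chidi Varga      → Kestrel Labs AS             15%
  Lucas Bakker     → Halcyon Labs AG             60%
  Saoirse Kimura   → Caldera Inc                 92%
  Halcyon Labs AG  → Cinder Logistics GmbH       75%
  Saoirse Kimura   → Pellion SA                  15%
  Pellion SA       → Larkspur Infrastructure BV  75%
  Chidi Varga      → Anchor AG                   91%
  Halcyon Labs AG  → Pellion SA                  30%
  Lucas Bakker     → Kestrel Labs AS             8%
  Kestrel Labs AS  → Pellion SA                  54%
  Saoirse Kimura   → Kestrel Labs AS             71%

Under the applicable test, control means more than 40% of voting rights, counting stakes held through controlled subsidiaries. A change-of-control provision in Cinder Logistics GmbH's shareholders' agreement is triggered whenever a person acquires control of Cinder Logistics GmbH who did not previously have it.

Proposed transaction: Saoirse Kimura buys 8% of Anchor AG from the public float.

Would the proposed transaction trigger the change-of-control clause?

No

The purchase changes only Saoirse's holdings, so Saoirse is the only person who could newly come to control Cinder.
Saoirse holds 71% of Kestrel, so Saoirse controls Kestrel.
Kestrel and Saoirse together hold 54% + 15% = 69% of Pellion, so Saoirse controls Pellion.
Pellion holds 75% of Larkspur, so Saoirse controls Larkspur.
Saoirse holds 92% of Caldera, so Saoirse controls Caldera.
Neither Saoirse nor any entity Saoirse controls holds any voting interest in Cinder.
So before the transaction, Saoirse does not control Cinder.
After the purchase, Saoirse holds 8% of Anchor directly.
Saoirse's side now holds 8% of Anchor, not > 40%, so Saoirse still does not control Anchor.
After the transaction, neither Saoirse nor any entity Saoirse controls holds a voting interest in Cinder, so Saoirse still does not control it.
No new person acquires control, so the clause is not triggered.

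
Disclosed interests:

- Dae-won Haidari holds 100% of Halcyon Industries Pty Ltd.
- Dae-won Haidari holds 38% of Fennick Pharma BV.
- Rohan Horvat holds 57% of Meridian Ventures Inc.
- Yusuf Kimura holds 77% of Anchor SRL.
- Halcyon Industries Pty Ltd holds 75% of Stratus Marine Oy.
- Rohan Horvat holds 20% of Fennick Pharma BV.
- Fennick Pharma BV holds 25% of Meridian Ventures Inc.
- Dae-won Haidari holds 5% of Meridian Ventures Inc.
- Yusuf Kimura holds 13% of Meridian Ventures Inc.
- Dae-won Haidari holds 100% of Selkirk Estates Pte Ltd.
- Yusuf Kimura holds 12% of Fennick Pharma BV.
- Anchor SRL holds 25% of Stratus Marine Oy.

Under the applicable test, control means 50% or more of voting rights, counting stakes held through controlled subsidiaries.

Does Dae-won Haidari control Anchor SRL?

No

Dae-won holds 100% of Halcyon, so Dae-won controls Halcyon.
Dae-won holds 100% of Selkirk, so Dae-won controls Selkirk.
Halcyon holds 75% of Stratus, so Dae-won controls Stratus.
Neither Dae-won nor any entity Dae-won controls holds any voting interest in Anchor.
So Dae-won does not control Anchor.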